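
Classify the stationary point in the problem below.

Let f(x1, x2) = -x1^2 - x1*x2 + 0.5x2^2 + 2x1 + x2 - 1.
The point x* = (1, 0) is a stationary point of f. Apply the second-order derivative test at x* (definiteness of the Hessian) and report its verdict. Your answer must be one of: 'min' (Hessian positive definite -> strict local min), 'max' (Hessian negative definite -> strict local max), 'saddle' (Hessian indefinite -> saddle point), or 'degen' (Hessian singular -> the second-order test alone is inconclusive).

Compute the Hessian H = grad^2 f:
  H = [[-2, -1], [-1, 1]]
Verify stationarity: grad f(x*) = H x* + g = (0, 0).
Eigenvalues of H: -2.3028, 1.3028.
Eigenvalues have mixed signs, so H is indefinite -> x* is a saddle point.

saddle


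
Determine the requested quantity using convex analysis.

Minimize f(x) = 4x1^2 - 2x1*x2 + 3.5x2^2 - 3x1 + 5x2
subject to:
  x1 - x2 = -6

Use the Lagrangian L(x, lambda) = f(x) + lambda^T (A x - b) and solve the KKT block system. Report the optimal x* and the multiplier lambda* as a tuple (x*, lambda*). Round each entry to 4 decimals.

Form the Lagrangian:
  L(x, lambda) = (1/2) x^T Q x + c^T x + lambda^T (A x - b)
Stationarity (grad_x L = 0): Q x + c + A^T lambda = 0.
Primal feasibility: A x = b.

This gives the KKT block system:
  [ Q   A^T ] [ x     ]   [-c ]
  [ A    0  ] [ lambda ] = [ b ]

Solving the linear system:
  x*      = (-2.9091, 3.0909)
  lambda* = (32.4545)
  f(x*)   = 109.4545

x* = (-2.9091, 3.0909), lambda* = (32.4545)


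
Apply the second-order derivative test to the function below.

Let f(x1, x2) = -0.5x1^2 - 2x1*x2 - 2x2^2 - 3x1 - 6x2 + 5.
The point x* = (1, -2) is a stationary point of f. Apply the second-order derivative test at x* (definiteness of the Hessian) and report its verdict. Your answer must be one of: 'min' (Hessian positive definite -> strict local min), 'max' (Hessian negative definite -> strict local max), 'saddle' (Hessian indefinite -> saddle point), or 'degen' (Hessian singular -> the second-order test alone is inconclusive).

Compute the Hessian H = grad^2 f:
  H = [[-1, -2], [-2, -4]]
Verify stationarity: grad f(x*) = H x* + g = (0, 0).
Eigenvalues of H: -5, 0.
H has a zero eigenvalue (singular; negative semidefinite but not definite), so H is neither positive definite, negative definite, nor indefinite. The second-order test alone is inconclusive -> degen.
(Indeed, f is constant along the null direction of H through x*, so x* is not a strict local extremum.)

degen


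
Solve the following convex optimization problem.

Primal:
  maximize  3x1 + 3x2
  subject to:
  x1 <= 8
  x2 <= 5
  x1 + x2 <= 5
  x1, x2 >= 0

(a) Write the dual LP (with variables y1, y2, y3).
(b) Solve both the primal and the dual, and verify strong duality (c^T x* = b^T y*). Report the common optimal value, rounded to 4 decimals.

The standard primal-dual pair for 'max c^T x s.t. A x <= b, x >= 0' is:
  Dual:  min b^T y  s.t.  A^T y >= c,  y >= 0.

So the dual LP is:
  minimize  8y1 + 5y2 + 5y3
  subject to:
    y1 + y3 >= 3
    y2 + y3 >= 3
    y1, y2, y3 >= 0

Solving the primal: x* = (5, 0).
  primal value c^T x* = 15.
Solving the dual: y* = (0, 0, 3).
  dual value b^T y* = 15.
Strong duality: c^T x* = b^T y*. Confirmed.

15


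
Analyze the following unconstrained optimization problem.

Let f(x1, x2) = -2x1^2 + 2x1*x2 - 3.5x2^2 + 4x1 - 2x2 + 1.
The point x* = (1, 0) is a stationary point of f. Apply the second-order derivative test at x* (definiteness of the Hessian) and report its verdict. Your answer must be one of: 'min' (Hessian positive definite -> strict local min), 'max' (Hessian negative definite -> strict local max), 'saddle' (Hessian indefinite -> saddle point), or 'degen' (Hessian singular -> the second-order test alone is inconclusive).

Compute the Hessian H = grad^2 f:
  H = [[-4, 2], [2, -7]]
Verify stationarity: grad f(x*) = H x* + g = (0, 0).
Eigenvalues of H: -8, -3.
Both eigenvalues < 0, so H is negative definite -> x* is a strict local max.

max


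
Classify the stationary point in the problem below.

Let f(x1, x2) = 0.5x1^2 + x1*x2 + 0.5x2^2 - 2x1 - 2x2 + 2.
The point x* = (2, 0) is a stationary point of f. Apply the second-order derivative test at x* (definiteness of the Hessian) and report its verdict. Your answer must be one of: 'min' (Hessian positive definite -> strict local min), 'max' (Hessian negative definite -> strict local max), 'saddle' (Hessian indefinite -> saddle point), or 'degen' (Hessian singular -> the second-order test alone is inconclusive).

Compute the Hessian H = grad^2 f:
  H = [[1, 1], [1, 1]]
Verify stationarity: grad f(x*) = H x* + g = (0, 0).
Eigenvalues of H: 0, 2.
H has a zero eigenvalue (singular; positive semidefinite but not definite), so H is neither positive definite, negative definite, nor indefinite. The second-order test alone is inconclusive -> degen.
(Indeed, f is constant along the null direction of H through x*, so x* is not a strict local extremum.)

degen


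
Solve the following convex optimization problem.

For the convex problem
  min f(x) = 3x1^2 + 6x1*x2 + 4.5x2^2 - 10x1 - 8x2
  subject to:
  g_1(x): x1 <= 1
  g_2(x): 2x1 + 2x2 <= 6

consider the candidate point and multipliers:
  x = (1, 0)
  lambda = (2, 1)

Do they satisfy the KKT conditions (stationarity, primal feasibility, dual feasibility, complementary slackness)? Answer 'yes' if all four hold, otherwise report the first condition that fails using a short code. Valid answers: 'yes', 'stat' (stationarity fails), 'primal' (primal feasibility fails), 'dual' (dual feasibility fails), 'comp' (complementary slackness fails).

Gradient of f: grad f(x) = Q x + c = (-4, -2)
Constraint values g_i(x) = a_i^T x - b_i:
  g_1((1, 0)) = 0
  g_2((1, 0)) = -4
Stationarity residual: grad f(x) + sum_i lambda_i a_i = (0, 0)
  -> stationarity OK
Primal feasibility (all g_i <= 0): OK
Dual feasibility (all lambda_i >= 0): OK
Complementary slackness (lambda_i * g_i(x) = 0 for all i): FAILS

Verdict: the first failing condition is complementary_slackness -> comp.

comp


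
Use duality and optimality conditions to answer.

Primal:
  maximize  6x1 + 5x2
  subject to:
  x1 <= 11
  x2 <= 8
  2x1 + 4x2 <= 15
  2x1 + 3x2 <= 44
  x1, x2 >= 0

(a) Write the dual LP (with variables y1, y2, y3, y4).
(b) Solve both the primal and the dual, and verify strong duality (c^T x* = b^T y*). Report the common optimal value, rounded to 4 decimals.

The standard primal-dual pair for 'max c^T x s.t. A x <= b, x >= 0' is:
  Dual:  min b^T y  s.t.  A^T y >= c,  y >= 0.

So the dual LP is:
  minimize  11y1 + 8y2 + 15y3 + 44y4
  subject to:
    y1 + 2y3 + 2y4 >= 6
    y2 + 4y3 + 3y4 >= 5
    y1, y2, y3, y4 >= 0

Solving the primal: x* = (7.5, 0).
  primal value c^T x* = 45.
Solving the dual: y* = (0, 0, 3, 0).
  dual value b^T y* = 45.
Strong duality: c^T x* = b^T y*. Confirmed.

45


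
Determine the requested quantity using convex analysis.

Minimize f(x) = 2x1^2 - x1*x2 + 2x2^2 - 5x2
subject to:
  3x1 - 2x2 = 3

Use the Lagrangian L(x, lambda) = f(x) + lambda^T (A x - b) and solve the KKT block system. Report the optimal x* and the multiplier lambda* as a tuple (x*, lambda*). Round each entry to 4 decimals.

Form the Lagrangian:
  L(x, lambda) = (1/2) x^T Q x + c^T x + lambda^T (A x - b)
Stationarity (grad_x L = 0): Q x + c + A^T lambda = 0.
Primal feasibility: A x = b.

This gives the KKT block system:
  [ Q   A^T ] [ x     ]   [-c ]
  [ A    0  ] [ lambda ] = [ b ]

Solving the linear system:
  x*      = (1.5, 0.75)
  lambda* = (-1.75)
  f(x*)   = 0.75

x* = (1.5, 0.75), lambda* = (-1.75)


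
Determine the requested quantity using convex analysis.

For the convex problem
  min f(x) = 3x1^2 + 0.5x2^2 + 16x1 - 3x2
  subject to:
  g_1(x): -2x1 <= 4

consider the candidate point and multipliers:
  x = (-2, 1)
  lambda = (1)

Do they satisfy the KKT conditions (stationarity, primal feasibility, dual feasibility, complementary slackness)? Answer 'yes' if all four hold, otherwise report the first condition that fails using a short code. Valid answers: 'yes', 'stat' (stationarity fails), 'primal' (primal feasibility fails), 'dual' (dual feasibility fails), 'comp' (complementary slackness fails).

Gradient of f: grad f(x) = Q x + c = (4, -2)
Constraint values g_i(x) = a_i^T x - b_i:
  g_1((-2, 1)) = 0
Stationarity residual: grad f(x) + sum_i lambda_i a_i = (2, -2)
  -> stationarity FAILS
Primal feasibility (all g_i <= 0): OK
Dual feasibility (all lambda_i >= 0): OK
Complementary slackness (lambda_i * g_i(x) = 0 for all i): OK

Verdict: the first failing condition is stationarity -> stat.

stat


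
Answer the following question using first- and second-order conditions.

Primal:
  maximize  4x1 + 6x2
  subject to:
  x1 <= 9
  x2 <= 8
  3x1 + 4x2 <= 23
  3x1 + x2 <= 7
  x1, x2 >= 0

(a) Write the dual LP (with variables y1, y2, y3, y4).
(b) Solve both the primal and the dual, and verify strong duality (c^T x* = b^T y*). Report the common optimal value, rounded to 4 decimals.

The standard primal-dual pair for 'max c^T x s.t. A x <= b, x >= 0' is:
  Dual:  min b^T y  s.t.  A^T y >= c,  y >= 0.

So the dual LP is:
  minimize  9y1 + 8y2 + 23y3 + 7y4
  subject to:
    y1 + 3y3 + 3y4 >= 4
    y2 + 4y3 + y4 >= 6
    y1, y2, y3, y4 >= 0

Solving the primal: x* = (0, 5.75).
  primal value c^T x* = 34.5.
Solving the dual: y* = (0, 0, 1.5, 0).
  dual value b^T y* = 34.5.
Strong duality: c^T x* = b^T y*. Confirmed.

34.5


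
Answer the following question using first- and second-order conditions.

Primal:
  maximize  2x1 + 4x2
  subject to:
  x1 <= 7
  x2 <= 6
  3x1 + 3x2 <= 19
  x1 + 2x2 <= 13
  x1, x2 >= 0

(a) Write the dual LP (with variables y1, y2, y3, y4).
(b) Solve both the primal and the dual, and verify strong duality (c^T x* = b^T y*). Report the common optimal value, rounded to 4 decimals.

The standard primal-dual pair for 'max c^T x s.t. A x <= b, x >= 0' is:
  Dual:  min b^T y  s.t.  A^T y >= c,  y >= 0.

So the dual LP is:
  minimize  7y1 + 6y2 + 19y3 + 13y4
  subject to:
    y1 + 3y3 + y4 >= 2
    y2 + 3y3 + 2y4 >= 4
    y1, y2, y3, y4 >= 0

Solving the primal: x* = (0.3333, 6).
  primal value c^T x* = 24.6667.
Solving the dual: y* = (0, 2, 0.6667, 0).
  dual value b^T y* = 24.6667.
Strong duality: c^T x* = b^T y*. Confirmed.

24.6667


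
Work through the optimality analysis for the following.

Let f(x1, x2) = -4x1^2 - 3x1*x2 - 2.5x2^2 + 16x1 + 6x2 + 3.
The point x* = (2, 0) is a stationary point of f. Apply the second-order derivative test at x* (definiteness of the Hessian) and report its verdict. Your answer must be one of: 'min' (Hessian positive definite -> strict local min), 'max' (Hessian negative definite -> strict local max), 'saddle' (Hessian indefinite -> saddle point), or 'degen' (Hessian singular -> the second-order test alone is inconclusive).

Compute the Hessian H = grad^2 f:
  H = [[-8, -3], [-3, -5]]
Verify stationarity: grad f(x*) = H x* + g = (0, 0).
Eigenvalues of H: -9.8541, -3.1459.
Both eigenvalues < 0, so H is negative definite -> x* is a strict local max.

max


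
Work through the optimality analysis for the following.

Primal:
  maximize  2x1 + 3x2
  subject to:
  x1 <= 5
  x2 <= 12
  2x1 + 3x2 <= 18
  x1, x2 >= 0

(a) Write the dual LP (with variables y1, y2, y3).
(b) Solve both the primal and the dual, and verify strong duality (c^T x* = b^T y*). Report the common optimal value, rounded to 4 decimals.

The standard primal-dual pair for 'max c^T x s.t. A x <= b, x >= 0' is:
  Dual:  min b^T y  s.t.  A^T y >= c,  y >= 0.

So the dual LP is:
  minimize  5y1 + 12y2 + 18y3
  subject to:
    y1 + 2y3 >= 2
    y2 + 3y3 >= 3
    y1, y2, y3 >= 0

Solving the primal: x* = (0, 6).
  primal value c^T x* = 18.
Solving the dual: y* = (0, 0, 1).
  dual value b^T y* = 18.
Strong duality: c^T x* = b^T y*. Confirmed.

18


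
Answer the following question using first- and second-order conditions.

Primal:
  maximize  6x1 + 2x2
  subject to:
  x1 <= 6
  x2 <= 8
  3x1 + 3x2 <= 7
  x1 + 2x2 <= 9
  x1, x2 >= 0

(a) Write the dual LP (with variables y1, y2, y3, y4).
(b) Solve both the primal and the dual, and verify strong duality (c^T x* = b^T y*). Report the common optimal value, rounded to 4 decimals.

The standard primal-dual pair for 'max c^T x s.t. A x <= b, x >= 0' is:
  Dual:  min b^T y  s.t.  A^T y >= c,  y >= 0.

So the dual LP is:
  minimize  6y1 + 8y2 + 7y3 + 9y4
  subject to:
    y1 + 3y3 + y4 >= 6
    y2 + 3y3 + 2y4 >= 2
    y1, y2, y3, y4 >= 0

Solving the primal: x* = (2.3333, 0).
  primal value c^T x* = 14.
Solving the dual: y* = (0, 0, 2, 0).
  dual value b^T y* = 14.
Strong duality: c^T x* = b^T y*. Confirmed.

14


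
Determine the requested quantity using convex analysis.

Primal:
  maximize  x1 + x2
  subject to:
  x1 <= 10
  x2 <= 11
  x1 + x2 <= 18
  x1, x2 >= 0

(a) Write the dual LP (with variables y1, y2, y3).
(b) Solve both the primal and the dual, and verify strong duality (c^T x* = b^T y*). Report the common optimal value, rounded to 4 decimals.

The standard primal-dual pair for 'max c^T x s.t. A x <= b, x >= 0' is:
  Dual:  min b^T y  s.t.  A^T y >= c,  y >= 0.

So the dual LP is:
  minimize  10y1 + 11y2 + 18y3
  subject to:
    y1 + y3 >= 1
    y2 + y3 >= 1
    y1, y2, y3 >= 0

Solving the primal: x* = (7, 11).
  primal value c^T x* = 18.
Solving the dual: y* = (0, 0, 1).
  dual value b^T y* = 18.
Strong duality: c^T x* = b^T y*. Confirmed.

18


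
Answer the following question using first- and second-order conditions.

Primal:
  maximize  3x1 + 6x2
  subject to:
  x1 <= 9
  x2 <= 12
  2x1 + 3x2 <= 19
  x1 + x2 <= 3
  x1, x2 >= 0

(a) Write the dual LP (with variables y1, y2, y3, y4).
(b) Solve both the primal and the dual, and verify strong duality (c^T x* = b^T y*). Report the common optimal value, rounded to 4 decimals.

The standard primal-dual pair for 'max c^T x s.t. A x <= b, x >= 0' is:
  Dual:  min b^T y  s.t.  A^T y >= c,  y >= 0.

So the dual LP is:
  minimize  9y1 + 12y2 + 19y3 + 3y4
  subject to:
    y1 + 2y3 + y4 >= 3
    y2 + 3y3 + y4 >= 6
    y1, y2, y3, y4 >= 0

Solving the primal: x* = (0, 3).
  primal value c^T x* = 18.
Solving the dual: y* = (0, 0, 0, 6).
  dual value b^T y* = 18.
Strong duality: c^T x* = b^T y*. Confirmed.

18


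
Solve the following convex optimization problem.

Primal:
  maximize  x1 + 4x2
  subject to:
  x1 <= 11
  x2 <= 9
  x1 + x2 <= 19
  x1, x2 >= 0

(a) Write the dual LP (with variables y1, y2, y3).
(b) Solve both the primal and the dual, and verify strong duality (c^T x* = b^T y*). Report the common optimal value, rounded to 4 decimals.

The standard primal-dual pair for 'max c^T x s.t. A x <= b, x >= 0' is:
  Dual:  min b^T y  s.t.  A^T y >= c,  y >= 0.

So the dual LP is:
  minimize  11y1 + 9y2 + 19y3
  subject to:
    y1 + y3 >= 1
    y2 + y3 >= 4
    y1, y2, y3 >= 0

Solving the primal: x* = (10, 9).
  primal value c^T x* = 46.
Solving the dual: y* = (0, 3, 1).
  dual value b^T y* = 46.
Strong duality: c^T x* = b^T y*. Confirmed.

46


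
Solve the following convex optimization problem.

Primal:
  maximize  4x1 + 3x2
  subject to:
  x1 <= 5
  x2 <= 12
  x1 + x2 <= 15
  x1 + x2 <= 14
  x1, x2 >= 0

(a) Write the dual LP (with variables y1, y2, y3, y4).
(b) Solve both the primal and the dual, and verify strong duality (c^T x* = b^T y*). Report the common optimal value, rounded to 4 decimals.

The standard primal-dual pair for 'max c^T x s.t. A x <= b, x >= 0' is:
  Dual:  min b^T y  s.t.  A^T y >= c,  y >= 0.

So the dual LP is:
  minimize  5y1 + 12y2 + 15y3 + 14y4
  subject to:
    y1 + y3 + y4 >= 4
    y2 + y3 + y4 >= 3
    y1, y2, y3, y4 >= 0

Solving the primal: x* = (5, 9).
  primal value c^T x* = 47.
Solving the dual: y* = (1, 0, 0, 3).
  dual value b^T y* = 47.
Strong duality: c^T x* = b^T y*. Confirmed.

47


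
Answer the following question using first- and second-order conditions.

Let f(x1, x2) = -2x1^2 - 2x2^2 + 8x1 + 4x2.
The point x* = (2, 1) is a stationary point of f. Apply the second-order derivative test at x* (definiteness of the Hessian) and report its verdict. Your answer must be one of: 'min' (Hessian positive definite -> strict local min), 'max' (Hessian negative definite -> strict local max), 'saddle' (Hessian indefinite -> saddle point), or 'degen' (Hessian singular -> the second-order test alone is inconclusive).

Compute the Hessian H = grad^2 f:
  H = [[-4, 0], [0, -4]]
Verify stationarity: grad f(x*) = H x* + g = (0, 0).
Eigenvalues of H: -4, -4.
Both eigenvalues < 0, so H is negative definite -> x* is a strict local max.

max


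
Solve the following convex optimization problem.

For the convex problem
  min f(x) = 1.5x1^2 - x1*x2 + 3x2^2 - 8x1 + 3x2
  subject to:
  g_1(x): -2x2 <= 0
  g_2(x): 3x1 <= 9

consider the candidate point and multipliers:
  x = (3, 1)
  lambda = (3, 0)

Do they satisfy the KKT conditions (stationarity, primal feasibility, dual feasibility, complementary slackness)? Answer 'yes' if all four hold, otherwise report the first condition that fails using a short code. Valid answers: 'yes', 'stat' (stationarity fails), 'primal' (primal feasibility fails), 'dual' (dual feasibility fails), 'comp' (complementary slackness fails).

Gradient of f: grad f(x) = Q x + c = (0, 6)
Constraint values g_i(x) = a_i^T x - b_i:
  g_1((3, 1)) = -2
  g_2((3, 1)) = 0
Stationarity residual: grad f(x) + sum_i lambda_i a_i = (0, 0)
  -> stationarity OK
Primal feasibility (all g_i <= 0): OK
Dual feasibility (all lambda_i >= 0): OK
Complementary slackness (lambda_i * g_i(x) = 0 for all i): FAILS

Verdict: the first failing condition is complementary_slackness -> comp.

comp


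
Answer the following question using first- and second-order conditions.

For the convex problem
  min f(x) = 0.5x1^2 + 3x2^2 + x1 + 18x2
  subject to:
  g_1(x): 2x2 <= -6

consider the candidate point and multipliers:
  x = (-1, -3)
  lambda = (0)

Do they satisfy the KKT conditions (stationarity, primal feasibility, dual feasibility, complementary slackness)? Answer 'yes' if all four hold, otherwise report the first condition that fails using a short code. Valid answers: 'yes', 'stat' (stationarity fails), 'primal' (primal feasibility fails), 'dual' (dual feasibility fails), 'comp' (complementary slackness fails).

Gradient of f: grad f(x) = Q x + c = (0, 0)
Constraint values g_i(x) = a_i^T x - b_i:
  g_1((-1, -3)) = 0
Stationarity residual: grad f(x) + sum_i lambda_i a_i = (0, 0)
  -> stationarity OK
Primal feasibility (all g_i <= 0): OK
Dual feasibility (all lambda_i >= 0): OK
Complementary slackness (lambda_i * g_i(x) = 0 for all i): OK

Verdict: yes, KKT holds.

yes


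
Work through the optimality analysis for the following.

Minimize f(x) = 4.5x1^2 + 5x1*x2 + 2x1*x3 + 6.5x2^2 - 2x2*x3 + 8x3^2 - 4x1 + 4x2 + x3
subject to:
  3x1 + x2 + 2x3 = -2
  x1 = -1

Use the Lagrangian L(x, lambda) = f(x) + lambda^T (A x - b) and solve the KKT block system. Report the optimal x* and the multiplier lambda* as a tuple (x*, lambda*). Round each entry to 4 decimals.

Form the Lagrangian:
  L(x, lambda) = (1/2) x^T Q x + c^T x + lambda^T (A x - b)
Stationarity (grad_x L = 0): Q x + c + A^T lambda = 0.
Primal feasibility: A x = b.

This gives the KKT block system:
  [ Q   A^T ] [ x     ]   [-c ]
  [ A    0  ] [ lambda ] = [ b ]

Solving the linear system:
  x*      = (-1, 0.2895, 0.3553)
  lambda* = (-2.0526, 17)
  f(x*)   = 9.2039

x* = (-1, 0.2895, 0.3553), lambda* = (-2.0526, 17)


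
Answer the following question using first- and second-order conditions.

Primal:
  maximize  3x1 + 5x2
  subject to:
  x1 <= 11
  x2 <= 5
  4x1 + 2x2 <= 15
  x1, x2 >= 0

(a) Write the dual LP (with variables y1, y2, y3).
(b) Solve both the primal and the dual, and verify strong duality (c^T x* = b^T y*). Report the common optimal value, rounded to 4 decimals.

The standard primal-dual pair for 'max c^T x s.t. A x <= b, x >= 0' is:
  Dual:  min b^T y  s.t.  A^T y >= c,  y >= 0.

So the dual LP is:
  minimize  11y1 + 5y2 + 15y3
  subject to:
    y1 + 4y3 >= 3
    y2 + 2y3 >= 5
    y1, y2, y3 >= 0

Solving the primal: x* = (1.25, 5).
  primal value c^T x* = 28.75.
Solving the dual: y* = (0, 3.5, 0.75).
  dual value b^T y* = 28.75.
Strong duality: c^T x* = b^T y*. Confirmed.

28.75


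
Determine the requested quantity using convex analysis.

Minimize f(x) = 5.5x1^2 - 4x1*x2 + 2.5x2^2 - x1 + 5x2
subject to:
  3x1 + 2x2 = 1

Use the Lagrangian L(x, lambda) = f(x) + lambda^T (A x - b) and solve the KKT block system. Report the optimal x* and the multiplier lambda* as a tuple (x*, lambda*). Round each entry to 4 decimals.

Form the Lagrangian:
  L(x, lambda) = (1/2) x^T Q x + c^T x + lambda^T (A x - b)
Stationarity (grad_x L = 0): Q x + c + A^T lambda = 0.
Primal feasibility: A x = b.

This gives the KKT block system:
  [ Q   A^T ] [ x     ]   [-c ]
  [ A    0  ] [ lambda ] = [ b ]

Solving the linear system:
  x*      = (0.4161, -0.1241)
  lambda* = (-1.3577)
  f(x*)   = 0.1606

x* = (0.4161, -0.1241), lambda* = (-1.3577)


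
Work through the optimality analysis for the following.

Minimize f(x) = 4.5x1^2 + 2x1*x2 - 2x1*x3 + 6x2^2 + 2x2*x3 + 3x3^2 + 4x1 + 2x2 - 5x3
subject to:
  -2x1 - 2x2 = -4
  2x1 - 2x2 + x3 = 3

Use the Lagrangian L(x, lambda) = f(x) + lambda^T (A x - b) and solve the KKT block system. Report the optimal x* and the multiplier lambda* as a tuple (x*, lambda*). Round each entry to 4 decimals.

Form the Lagrangian:
  L(x, lambda) = (1/2) x^T Q x + c^T x + lambda^T (A x - b)
Stationarity (grad_x L = 0): Q x + c + A^T lambda = 0.
Primal feasibility: A x = b.

This gives the KKT block system:
  [ Q   A^T ] [ x     ]   [-c ]
  [ A    0  ] [ lambda ] = [ b ]

Solving the linear system:
  x*      = (1.4483, 0.5517, 1.2069)
  lambda* = (7.4138, -0.4483)
  f(x*)   = 15.931

x* = (1.4483, 0.5517, 1.2069), lambda* = (7.4138, -0.4483)


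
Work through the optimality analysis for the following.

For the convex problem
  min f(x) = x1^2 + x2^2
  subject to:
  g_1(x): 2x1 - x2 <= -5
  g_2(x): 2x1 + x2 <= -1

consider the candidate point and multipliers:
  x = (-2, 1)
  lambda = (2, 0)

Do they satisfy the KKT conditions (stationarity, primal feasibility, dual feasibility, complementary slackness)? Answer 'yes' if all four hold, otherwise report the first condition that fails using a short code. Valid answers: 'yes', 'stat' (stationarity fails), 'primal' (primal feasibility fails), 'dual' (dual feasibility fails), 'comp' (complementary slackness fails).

Gradient of f: grad f(x) = Q x + c = (-4, 2)
Constraint values g_i(x) = a_i^T x - b_i:
  g_1((-2, 1)) = 0
  g_2((-2, 1)) = -2
Stationarity residual: grad f(x) + sum_i lambda_i a_i = (0, 0)
  -> stationarity OK
Primal feasibility (all g_i <= 0): OK
Dual feasibility (all lambda_i >= 0): OK
Complementary slackness (lambda_i * g_i(x) = 0 for all i): OK

Verdict: yes, KKT holds.

yes


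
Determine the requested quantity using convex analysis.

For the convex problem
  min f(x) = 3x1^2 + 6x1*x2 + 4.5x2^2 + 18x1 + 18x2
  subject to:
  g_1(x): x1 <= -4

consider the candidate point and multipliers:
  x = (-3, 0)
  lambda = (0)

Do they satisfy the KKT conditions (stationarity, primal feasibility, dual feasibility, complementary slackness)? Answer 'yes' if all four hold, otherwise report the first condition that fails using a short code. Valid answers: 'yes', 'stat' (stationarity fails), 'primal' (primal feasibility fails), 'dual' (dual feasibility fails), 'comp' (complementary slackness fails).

Gradient of f: grad f(x) = Q x + c = (0, 0)
Constraint values g_i(x) = a_i^T x - b_i:
  g_1((-3, 0)) = 1
Stationarity residual: grad f(x) + sum_i lambda_i a_i = (0, 0)
  -> stationarity OK
Primal feasibility (all g_i <= 0): FAILS
Dual feasibility (all lambda_i >= 0): OK
Complementary slackness (lambda_i * g_i(x) = 0 for all i): OK

Verdict: the first failing condition is primal_feasibility -> primal.

primal


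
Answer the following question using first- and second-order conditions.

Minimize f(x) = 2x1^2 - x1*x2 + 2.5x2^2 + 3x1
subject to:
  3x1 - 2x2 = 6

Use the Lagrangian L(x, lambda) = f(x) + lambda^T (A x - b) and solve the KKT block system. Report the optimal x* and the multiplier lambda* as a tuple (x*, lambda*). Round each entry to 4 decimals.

Form the Lagrangian:
  L(x, lambda) = (1/2) x^T Q x + c^T x + lambda^T (A x - b)
Stationarity (grad_x L = 0): Q x + c + A^T lambda = 0.
Primal feasibility: A x = b.

This gives the KKT block system:
  [ Q   A^T ] [ x     ]   [-c ]
  [ A    0  ] [ lambda ] = [ b ]

Solving the linear system:
  x*      = (1.3469, -0.9796)
  lambda* = (-3.1224)
  f(x*)   = 11.3878

x* = (1.3469, -0.9796), lambda* = (-3.1224)


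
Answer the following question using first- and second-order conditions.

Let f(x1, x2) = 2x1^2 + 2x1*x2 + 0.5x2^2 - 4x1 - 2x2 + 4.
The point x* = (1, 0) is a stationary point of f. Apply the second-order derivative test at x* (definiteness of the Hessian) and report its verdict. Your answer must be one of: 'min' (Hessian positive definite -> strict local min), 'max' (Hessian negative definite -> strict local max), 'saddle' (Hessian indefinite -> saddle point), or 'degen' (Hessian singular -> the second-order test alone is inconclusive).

Compute the Hessian H = grad^2 f:
  H = [[4, 2], [2, 1]]
Verify stationarity: grad f(x*) = H x* + g = (0, 0).
Eigenvalues of H: 0, 5.
H has a zero eigenvalue (singular; positive semidefinite but not definite), so H is neither positive definite, negative definite, nor indefinite. The second-order test alone is inconclusive -> degen.
(Indeed, f is constant along the null direction of H through x*, so x* is not a strict local extremum.)

degen


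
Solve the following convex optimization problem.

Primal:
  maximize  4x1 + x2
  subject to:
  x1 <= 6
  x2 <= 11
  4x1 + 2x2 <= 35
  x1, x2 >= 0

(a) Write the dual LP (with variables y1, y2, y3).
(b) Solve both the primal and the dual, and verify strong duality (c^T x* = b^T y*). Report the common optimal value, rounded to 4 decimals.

The standard primal-dual pair for 'max c^T x s.t. A x <= b, x >= 0' is:
  Dual:  min b^T y  s.t.  A^T y >= c,  y >= 0.

So the dual LP is:
  minimize  6y1 + 11y2 + 35y3
  subject to:
    y1 + 4y3 >= 4
    y2 + 2y3 >= 1
    y1, y2, y3 >= 0

Solving the primal: x* = (6, 5.5).
  primal value c^T x* = 29.5.
Solving the dual: y* = (2, 0, 0.5).
  dual value b^T y* = 29.5.
Strong duality: c^T x* = b^T y*. Confirmed.

29.5


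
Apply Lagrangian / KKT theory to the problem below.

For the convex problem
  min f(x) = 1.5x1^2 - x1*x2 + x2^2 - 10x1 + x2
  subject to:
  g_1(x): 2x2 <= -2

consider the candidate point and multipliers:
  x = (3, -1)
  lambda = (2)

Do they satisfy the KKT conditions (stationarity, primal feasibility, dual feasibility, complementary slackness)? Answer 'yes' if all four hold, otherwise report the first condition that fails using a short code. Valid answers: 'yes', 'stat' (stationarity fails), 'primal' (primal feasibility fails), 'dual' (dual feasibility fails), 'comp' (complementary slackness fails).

Gradient of f: grad f(x) = Q x + c = (0, -4)
Constraint values g_i(x) = a_i^T x - b_i:
  g_1((3, -1)) = 0
Stationarity residual: grad f(x) + sum_i lambda_i a_i = (0, 0)
  -> stationarity OK
Primal feasibility (all g_i <= 0): OK
Dual feasibility (all lambda_i >= 0): OK
Complementary slackness (lambda_i * g_i(x) = 0 for all i): OK

Verdict: yes, KKT holds.

yes


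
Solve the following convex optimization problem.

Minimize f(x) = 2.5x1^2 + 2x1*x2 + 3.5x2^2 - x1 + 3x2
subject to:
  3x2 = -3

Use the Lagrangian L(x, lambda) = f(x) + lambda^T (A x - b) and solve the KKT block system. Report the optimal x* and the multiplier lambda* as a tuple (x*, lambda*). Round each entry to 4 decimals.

Form the Lagrangian:
  L(x, lambda) = (1/2) x^T Q x + c^T x + lambda^T (A x - b)
Stationarity (grad_x L = 0): Q x + c + A^T lambda = 0.
Primal feasibility: A x = b.

This gives the KKT block system:
  [ Q   A^T ] [ x     ]   [-c ]
  [ A    0  ] [ lambda ] = [ b ]

Solving the linear system:
  x*      = (0.6, -1)
  lambda* = (0.9333)
  f(x*)   = -0.4

x* = (0.6, -1), lambda* = (0.9333)


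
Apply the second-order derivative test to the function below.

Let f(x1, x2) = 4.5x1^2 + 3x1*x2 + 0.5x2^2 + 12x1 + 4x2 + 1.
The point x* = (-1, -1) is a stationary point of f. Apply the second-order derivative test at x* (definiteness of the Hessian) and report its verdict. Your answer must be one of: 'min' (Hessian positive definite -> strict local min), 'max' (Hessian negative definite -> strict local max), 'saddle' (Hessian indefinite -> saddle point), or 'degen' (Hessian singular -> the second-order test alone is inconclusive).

Compute the Hessian H = grad^2 f:
  H = [[9, 3], [3, 1]]
Verify stationarity: grad f(x*) = H x* + g = (0, 0).
Eigenvalues of H: 0, 10.
H has a zero eigenvalue (singular; positive semidefinite but not definite), so H is neither positive definite, negative definite, nor indefinite. The second-order test alone is inconclusive -> degen.
(Indeed, f is constant along the null direction of H through x*, so x* is not a strict local extremum.)

degen


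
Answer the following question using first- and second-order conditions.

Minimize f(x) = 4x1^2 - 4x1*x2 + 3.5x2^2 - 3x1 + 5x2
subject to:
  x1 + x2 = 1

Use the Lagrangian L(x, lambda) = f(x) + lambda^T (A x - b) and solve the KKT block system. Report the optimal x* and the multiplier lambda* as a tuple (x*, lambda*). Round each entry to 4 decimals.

Form the Lagrangian:
  L(x, lambda) = (1/2) x^T Q x + c^T x + lambda^T (A x - b)
Stationarity (grad_x L = 0): Q x + c + A^T lambda = 0.
Primal feasibility: A x = b.

This gives the KKT block system:
  [ Q   A^T ] [ x     ]   [-c ]
  [ A    0  ] [ lambda ] = [ b ]

Solving the linear system:
  x*      = (0.8261, 0.1739)
  lambda* = (-2.913)
  f(x*)   = 0.6522

x* = (0.8261, 0.1739), lambda* = (-2.913)


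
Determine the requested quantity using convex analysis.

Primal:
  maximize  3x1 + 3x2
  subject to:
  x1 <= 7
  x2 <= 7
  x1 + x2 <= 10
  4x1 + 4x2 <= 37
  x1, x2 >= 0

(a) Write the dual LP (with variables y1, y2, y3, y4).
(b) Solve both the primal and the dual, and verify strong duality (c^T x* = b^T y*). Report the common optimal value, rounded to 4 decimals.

The standard primal-dual pair for 'max c^T x s.t. A x <= b, x >= 0' is:
  Dual:  min b^T y  s.t.  A^T y >= c,  y >= 0.

So the dual LP is:
  minimize  7y1 + 7y2 + 10y3 + 37y4
  subject to:
    y1 + y3 + 4y4 >= 3
    y2 + y3 + 4y4 >= 3
    y1, y2, y3, y4 >= 0

Solving the primal: x* = (2.25, 7).
  primal value c^T x* = 27.75.
Solving the dual: y* = (0, 0, 0, 0.75).
  dual value b^T y* = 27.75.
Strong duality: c^T x* = b^T y*. Confirmed.

27.75


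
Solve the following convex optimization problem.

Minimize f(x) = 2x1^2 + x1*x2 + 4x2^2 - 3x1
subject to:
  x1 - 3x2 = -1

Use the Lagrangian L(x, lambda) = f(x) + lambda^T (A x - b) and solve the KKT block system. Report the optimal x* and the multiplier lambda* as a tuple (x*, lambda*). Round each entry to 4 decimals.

Form the Lagrangian:
  L(x, lambda) = (1/2) x^T Q x + c^T x + lambda^T (A x - b)
Stationarity (grad_x L = 0): Q x + c + A^T lambda = 0.
Primal feasibility: A x = b.

This gives the KKT block system:
  [ Q   A^T ] [ x     ]   [-c ]
  [ A    0  ] [ lambda ] = [ b ]

Solving the linear system:
  x*      = (0.32, 0.44)
  lambda* = (1.28)
  f(x*)   = 0.16

x* = (0.32, 0.44), lambda* = (1.28)


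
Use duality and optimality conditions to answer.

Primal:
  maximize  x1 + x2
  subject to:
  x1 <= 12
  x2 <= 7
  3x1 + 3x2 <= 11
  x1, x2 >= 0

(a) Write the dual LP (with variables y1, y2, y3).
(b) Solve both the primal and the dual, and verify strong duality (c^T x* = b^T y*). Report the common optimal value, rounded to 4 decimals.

The standard primal-dual pair for 'max c^T x s.t. A x <= b, x >= 0' is:
  Dual:  min b^T y  s.t.  A^T y >= c,  y >= 0.

So the dual LP is:
  minimize  12y1 + 7y2 + 11y3
  subject to:
    y1 + 3y3 >= 1
    y2 + 3y3 >= 1
    y1, y2, y3 >= 0

Solving the primal: x* = (3.6667, 0).
  primal value c^T x* = 3.6667.
Solving the dual: y* = (0, 0, 0.3333).
  dual value b^T y* = 3.6667.
Strong duality: c^T x* = b^T y*. Confirmed.

3.6667


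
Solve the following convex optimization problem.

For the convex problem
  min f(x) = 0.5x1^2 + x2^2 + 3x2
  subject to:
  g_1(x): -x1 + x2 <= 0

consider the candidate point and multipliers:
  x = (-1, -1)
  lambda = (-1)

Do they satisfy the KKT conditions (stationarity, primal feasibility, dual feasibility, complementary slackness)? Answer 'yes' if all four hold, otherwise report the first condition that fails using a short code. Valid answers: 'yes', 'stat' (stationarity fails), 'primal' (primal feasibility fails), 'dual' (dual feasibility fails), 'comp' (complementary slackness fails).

Gradient of f: grad f(x) = Q x + c = (-1, 1)
Constraint values g_i(x) = a_i^T x - b_i:
  g_1((-1, -1)) = 0
Stationarity residual: grad f(x) + sum_i lambda_i a_i = (0, 0)
  -> stationarity OK
Primal feasibility (all g_i <= 0): OK
Dual feasibility (all lambda_i >= 0): FAILS
Complementary slackness (lambda_i * g_i(x) = 0 for all i): OK

Verdict: the first failing condition is dual_feasibility -> dual.

dual


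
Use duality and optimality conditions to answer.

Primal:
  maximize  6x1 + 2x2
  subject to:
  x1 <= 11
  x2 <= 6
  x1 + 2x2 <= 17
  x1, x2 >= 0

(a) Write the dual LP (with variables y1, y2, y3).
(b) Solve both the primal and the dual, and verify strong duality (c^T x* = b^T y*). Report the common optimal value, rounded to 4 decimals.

The standard primal-dual pair for 'max c^T x s.t. A x <= b, x >= 0' is:
  Dual:  min b^T y  s.t.  A^T y >= c,  y >= 0.

So the dual LP is:
  minimize  11y1 + 6y2 + 17y3
  subject to:
    y1 + y3 >= 6
    y2 + 2y3 >= 2
    y1, y2, y3 >= 0

Solving the primal: x* = (11, 3).
  primal value c^T x* = 72.
Solving the dual: y* = (5, 0, 1).
  dual value b^T y* = 72.
Strong duality: c^T x* = b^T y*. Confirmed.

72


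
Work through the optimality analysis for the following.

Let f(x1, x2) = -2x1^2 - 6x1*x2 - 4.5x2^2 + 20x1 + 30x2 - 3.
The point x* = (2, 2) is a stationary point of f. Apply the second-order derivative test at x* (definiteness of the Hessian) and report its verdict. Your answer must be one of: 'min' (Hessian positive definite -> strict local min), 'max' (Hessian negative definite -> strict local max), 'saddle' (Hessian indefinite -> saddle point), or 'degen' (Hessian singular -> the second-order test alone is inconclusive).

Compute the Hessian H = grad^2 f:
  H = [[-4, -6], [-6, -9]]
Verify stationarity: grad f(x*) = H x* + g = (0, 0).
Eigenvalues of H: -13, 0.
H has a zero eigenvalue (singular; negative semidefinite but not definite), so H is neither positive definite, negative definite, nor indefinite. The second-order test alone is inconclusive -> degen.
(Indeed, f is constant along the null direction of H through x*, so x* is not a strict local extremum.)

degen


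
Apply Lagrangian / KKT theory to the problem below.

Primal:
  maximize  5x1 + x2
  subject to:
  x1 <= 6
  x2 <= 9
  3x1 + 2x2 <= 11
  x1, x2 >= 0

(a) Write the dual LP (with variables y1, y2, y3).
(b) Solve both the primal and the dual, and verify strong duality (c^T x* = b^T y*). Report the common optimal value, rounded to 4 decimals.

The standard primal-dual pair for 'max c^T x s.t. A x <= b, x >= 0' is:
  Dual:  min b^T y  s.t.  A^T y >= c,  y >= 0.

So the dual LP is:
  minimize  6y1 + 9y2 + 11y3
  subject to:
    y1 + 3y3 >= 5
    y2 + 2y3 >= 1
    y1, y2, y3 >= 0

Solving the primal: x* = (3.6667, 0).
  primal value c^T x* = 18.3333.
Solving the dual: y* = (0, 0, 1.6667).
  dual value b^T y* = 18.3333.
Strong duality: c^T x* = b^T y*. Confirmed.

18.3333


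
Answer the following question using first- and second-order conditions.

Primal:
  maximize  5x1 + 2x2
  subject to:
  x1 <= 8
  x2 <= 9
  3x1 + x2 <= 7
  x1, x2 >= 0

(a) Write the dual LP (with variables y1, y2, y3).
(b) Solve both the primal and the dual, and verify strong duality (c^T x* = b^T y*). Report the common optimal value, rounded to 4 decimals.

The standard primal-dual pair for 'max c^T x s.t. A x <= b, x >= 0' is:
  Dual:  min b^T y  s.t.  A^T y >= c,  y >= 0.

So the dual LP is:
  minimize  8y1 + 9y2 + 7y3
  subject to:
    y1 + 3y3 >= 5
    y2 + y3 >= 2
    y1, y2, y3 >= 0

Solving the primal: x* = (0, 7).
  primal value c^T x* = 14.
Solving the dual: y* = (0, 0, 2).
  dual value b^T y* = 14.
Strong duality: c^T x* = b^T y*. Confirmed.

14


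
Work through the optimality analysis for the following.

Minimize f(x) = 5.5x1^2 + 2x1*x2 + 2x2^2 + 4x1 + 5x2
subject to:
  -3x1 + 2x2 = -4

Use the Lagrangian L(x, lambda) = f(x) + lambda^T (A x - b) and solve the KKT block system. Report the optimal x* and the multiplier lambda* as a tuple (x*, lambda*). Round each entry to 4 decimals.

Form the Lagrangian:
  L(x, lambda) = (1/2) x^T Q x + c^T x + lambda^T (A x - b)
Stationarity (grad_x L = 0): Q x + c + A^T lambda = 0.
Primal feasibility: A x = b.

This gives the KKT block system:
  [ Q   A^T ] [ x     ]   [-c ]
  [ A    0  ] [ lambda ] = [ b ]

Solving the linear system:
  x*      = (0.1731, -1.7404)
  lambda* = (0.8077)
  f(x*)   = -2.3894

x* = (0.1731, -1.7404), lambda* = (0.8077)


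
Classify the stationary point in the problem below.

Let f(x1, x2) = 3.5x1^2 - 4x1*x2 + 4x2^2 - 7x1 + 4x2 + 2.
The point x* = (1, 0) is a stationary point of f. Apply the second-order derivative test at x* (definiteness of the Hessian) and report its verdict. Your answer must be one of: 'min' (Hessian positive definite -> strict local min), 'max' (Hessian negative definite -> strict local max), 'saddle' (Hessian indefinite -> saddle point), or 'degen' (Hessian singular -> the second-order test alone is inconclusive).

Compute the Hessian H = grad^2 f:
  H = [[7, -4], [-4, 8]]
Verify stationarity: grad f(x*) = H x* + g = (0, 0).
Eigenvalues of H: 3.4689, 11.5311.
Both eigenvalues > 0, so H is positive definite -> x* is a strict local min.

min


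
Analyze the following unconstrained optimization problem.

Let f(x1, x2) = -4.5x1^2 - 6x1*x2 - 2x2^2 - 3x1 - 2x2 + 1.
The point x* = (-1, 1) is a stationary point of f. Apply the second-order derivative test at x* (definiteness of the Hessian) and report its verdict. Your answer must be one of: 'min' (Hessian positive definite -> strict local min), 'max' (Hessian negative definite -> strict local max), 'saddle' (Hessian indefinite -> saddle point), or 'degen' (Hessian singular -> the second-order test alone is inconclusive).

Compute the Hessian H = grad^2 f:
  H = [[-9, -6], [-6, -4]]
Verify stationarity: grad f(x*) = H x* + g = (0, 0).
Eigenvalues of H: -13, 0.
H has a zero eigenvalue (singular; negative semidefinite but not definite), so H is neither positive definite, negative definite, nor indefinite. The second-order test alone is inconclusive -> degen.
(Indeed, f is constant along the null direction of H through x*, so x* is not a strict local extremum.)

degen


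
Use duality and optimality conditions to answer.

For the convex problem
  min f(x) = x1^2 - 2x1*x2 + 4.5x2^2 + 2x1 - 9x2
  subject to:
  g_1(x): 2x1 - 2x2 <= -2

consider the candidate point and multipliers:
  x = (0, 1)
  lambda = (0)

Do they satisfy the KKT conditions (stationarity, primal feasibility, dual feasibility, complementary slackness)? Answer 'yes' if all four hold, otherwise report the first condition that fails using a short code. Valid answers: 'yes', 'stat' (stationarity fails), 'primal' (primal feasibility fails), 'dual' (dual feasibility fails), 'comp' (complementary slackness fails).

Gradient of f: grad f(x) = Q x + c = (0, 0)
Constraint values g_i(x) = a_i^T x - b_i:
  g_1((0, 1)) = 0
Stationarity residual: grad f(x) + sum_i lambda_i a_i = (0, 0)
  -> stationarity OK
Primal feasibility (all g_i <= 0): OK
Dual feasibility (all lambda_i >= 0): OK
Complementary slackness (lambda_i * g_i(x) = 0 for all i): OK

Verdict: yes, KKT holds.

yes


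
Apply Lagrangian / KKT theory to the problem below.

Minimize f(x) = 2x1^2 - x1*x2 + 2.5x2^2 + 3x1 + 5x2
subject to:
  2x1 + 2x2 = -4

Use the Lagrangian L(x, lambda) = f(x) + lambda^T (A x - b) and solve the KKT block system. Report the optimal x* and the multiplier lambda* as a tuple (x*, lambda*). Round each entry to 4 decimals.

Form the Lagrangian:
  L(x, lambda) = (1/2) x^T Q x + c^T x + lambda^T (A x - b)
Stationarity (grad_x L = 0): Q x + c + A^T lambda = 0.
Primal feasibility: A x = b.

This gives the KKT block system:
  [ Q   A^T ] [ x     ]   [-c ]
  [ A    0  ] [ lambda ] = [ b ]

Solving the linear system:
  x*      = (-0.9091, -1.0909)
  lambda* = (-0.2273)
  f(x*)   = -4.5455

x* = (-0.9091, -1.0909), lambda* = (-0.2273)
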